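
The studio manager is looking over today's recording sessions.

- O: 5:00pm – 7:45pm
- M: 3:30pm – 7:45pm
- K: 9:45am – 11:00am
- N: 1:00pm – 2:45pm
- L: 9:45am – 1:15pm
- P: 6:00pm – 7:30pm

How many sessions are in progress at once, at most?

3

Sort all start/end points and keep a running count:
9:45am start K → 1
9:45am start L → 2
11:00am end K → 1
1:00pm start N → 2
1:15pm end L → 1
2:45pm end N → 0
3:30pm start M → 1
5:00pm start O → 2
6:00pm start P → 3
7:30pm end P → 2
7:45pm end M → 1
7:45pm end O → 0
Peak is 3, at 6:00pm (M, O, P).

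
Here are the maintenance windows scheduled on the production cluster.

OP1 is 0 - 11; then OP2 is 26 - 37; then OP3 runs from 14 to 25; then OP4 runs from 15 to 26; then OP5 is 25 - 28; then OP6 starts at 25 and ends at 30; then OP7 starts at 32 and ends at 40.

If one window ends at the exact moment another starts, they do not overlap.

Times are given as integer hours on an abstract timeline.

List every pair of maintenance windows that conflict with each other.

Sorted by start: OP1, OP3, OP4, OP5, OP6, OP2, OP7.
OP3 starts after OP1 ends — done with OP1.
OP4 starts before OP3 ends → OP3 and OP4 overlap.
OP5 starts exactly when OP3 ends (back-to-back, no overlap) — done with OP3.
OP5 starts before OP4 ends → OP4 and OP5 overlap.
OP6 starts before OP4 ends → OP4 and OP6 overlap.
OP2 starts exactly when OP4 ends (back-to-back, no overlap) — done with OP4.
OP6 starts before OP5 ends → OP5 and OP6 overlap.
OP2 starts before OP5 ends → OP5 and OP2 overlap.
OP7 starts after OP5 ends.
OP2 starts before OP6 ends → OP6 and OP2 overlap.
OP7 starts after OP6 ends.
OP7 starts before OP2 ends → OP2 and OP7 overlap.

OP2 & OP5, OP2 & OP6, OP2 & OP7, OP3 & OP4, OP4 & OP5, OP4 & OP6, OP5 & OP6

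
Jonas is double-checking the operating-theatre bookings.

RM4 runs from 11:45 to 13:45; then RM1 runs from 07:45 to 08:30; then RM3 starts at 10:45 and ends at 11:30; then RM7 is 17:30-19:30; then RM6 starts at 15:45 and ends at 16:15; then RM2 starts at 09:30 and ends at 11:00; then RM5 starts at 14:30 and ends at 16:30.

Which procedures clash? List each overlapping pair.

RM2 & RM3, RM5 & RM6

Two intervals overlap when each starts before the other ends.
Sorted by start: RM1, RM2, RM3, RM4, RM5, RM6, RM7.
RM2 starts after RM1 ends, so RM1 has no further overlaps.
RM3 starts before RM2 ends → RM2 and RM3 overlap.
RM4 starts after RM2 ends, so RM2 has no further overlaps.
RM4 starts after RM3 ends, so RM3 has no further overlaps.
RM5 starts after RM4 ends, so RM4 has no further overlaps.
RM6 starts before RM5 ends → RM5 and RM6 overlap.
RM7 starts after RM5 ends.
RM7 starts after RM6 ends.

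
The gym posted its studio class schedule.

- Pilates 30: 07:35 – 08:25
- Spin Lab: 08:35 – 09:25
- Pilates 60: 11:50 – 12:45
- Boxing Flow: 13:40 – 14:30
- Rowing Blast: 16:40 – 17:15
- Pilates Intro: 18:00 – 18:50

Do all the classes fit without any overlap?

Yes

Two intervals overlap when each starts before the other ends.
Sorted by start: Pilates 30, Spin Lab, Pilates 60, Boxing Flow, Rowing Blast, Pilates Intro.
Spin Lab starts after Pilates 30 ends, so Pilates 30 has no further overlaps.
Pilates 60 starts after Spin Lab ends, so Spin Lab has no further overlaps.
Boxing Flow starts after Pilates 60 ends, so Pilates 60 has no further overlaps.
Rowing Blast starts after Boxing Flow ends, so Boxing Flow has no further overlaps.
Pilates Intro starts after Rowing Blast ends.
Every pair is clear; the schedule has no overlaps.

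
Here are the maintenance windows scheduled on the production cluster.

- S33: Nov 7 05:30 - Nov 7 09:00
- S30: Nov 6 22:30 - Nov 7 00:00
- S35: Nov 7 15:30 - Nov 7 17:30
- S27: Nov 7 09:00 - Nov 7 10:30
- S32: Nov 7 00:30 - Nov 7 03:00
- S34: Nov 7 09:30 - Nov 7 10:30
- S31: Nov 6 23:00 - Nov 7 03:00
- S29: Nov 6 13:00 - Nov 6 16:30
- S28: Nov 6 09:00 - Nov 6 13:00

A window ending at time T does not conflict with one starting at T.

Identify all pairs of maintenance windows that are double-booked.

S27 & S34, S30 & S31, S31 & S32

Sorted by start: S28, S29, S30, S31, S32, S33, S27, S34, S35.
S29 starts exactly when S28 ends (back-to-back, no overlap); S28 is clear from here.
S30 starts after S29 ends; S29 is clear from here.
S31 starts before S30 ends → S30 and S31 overlap.
S32 starts after S30 ends; S30 is clear from here.
S32 starts before S31 ends → S31 and S32 overlap.
S33 starts after S31 ends; S31 is clear from here.
S33 starts after S32 ends; S32 is clear from here.
S27 starts exactly when S33 ends (back-to-back, no overlap); S33 is clear from here.
S34 starts before S27 ends → S27 and S34 overlap.
S35 starts after S27 ends.
S35 starts after S34 ends.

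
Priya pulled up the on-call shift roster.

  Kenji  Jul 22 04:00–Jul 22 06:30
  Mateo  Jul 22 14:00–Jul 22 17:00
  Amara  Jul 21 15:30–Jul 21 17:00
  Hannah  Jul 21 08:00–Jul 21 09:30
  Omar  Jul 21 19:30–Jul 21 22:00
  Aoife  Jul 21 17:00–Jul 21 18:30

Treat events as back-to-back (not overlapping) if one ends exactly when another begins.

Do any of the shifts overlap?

Sorted by start: Hannah, Amara, Aoife, Omar, Kenji, Mateo.
Amara starts after Hannah ends, so nothing later overlaps Hannah either.
Aoife starts exactly when Amara ends (back-to-back, no overlap), so nothing later overlaps Amara either.
Omar starts after Aoife ends, so nothing later overlaps Aoife either.
Kenji starts after Omar ends, so nothing later overlaps Omar either.
Mateo starts after Kenji ends.
Every pair is clear; the schedule has no overlaps.

No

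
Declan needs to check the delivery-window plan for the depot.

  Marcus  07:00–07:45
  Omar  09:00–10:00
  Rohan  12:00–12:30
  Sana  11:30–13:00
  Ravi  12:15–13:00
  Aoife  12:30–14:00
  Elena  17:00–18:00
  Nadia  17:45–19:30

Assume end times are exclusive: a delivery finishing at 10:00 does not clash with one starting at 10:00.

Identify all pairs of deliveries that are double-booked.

Sorted by start: Marcus, Omar, Sana, Rohan, Ravi, Aoife, Elena, Nadia.
Omar starts after Marcus ends, so Marcus has no further overlaps.
Sana starts after Omar ends, so Omar has no further overlaps.
Rohan starts before Sana ends → Sana and Rohan overlap.
Ravi starts before Sana ends → Sana and Ravi overlap.
Aoife starts before Sana ends → Sana and Aoife overlap.
Elena starts after Sana ends, so Sana has no further overlaps.
Ravi starts before Rohan ends → Rohan and Ravi overlap.
Aoife starts exactly when Rohan ends (back-to-back, no overlap), so Rohan has no further overlaps.
Aoife starts before Ravi ends → Ravi and Aoife overlap.
Elena starts after Ravi ends, so Ravi has no further overlaps.
Elena starts after Aoife ends, so Aoife has no further overlaps.
Nadia starts before Elena ends → Elena and Nadia overlap.

Aoife & Ravi, Aoife & Sana, Elena & Nadia, Ravi & Rohan, Ravi & Sana, Rohan & Sana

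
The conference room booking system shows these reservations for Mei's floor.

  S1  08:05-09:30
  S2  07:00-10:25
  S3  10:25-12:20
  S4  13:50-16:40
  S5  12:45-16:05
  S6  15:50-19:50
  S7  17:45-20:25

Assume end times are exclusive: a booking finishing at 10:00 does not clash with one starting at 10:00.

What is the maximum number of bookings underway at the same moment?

Sweep the timeline, counting +1 at each start and −1 at each end (ends before starts at a tie):
07:00 start S2 → 1
08:05 start S1 → 2
09:30 end S1 → 1
10:25 end S2 → 0
10:25 start S3 → 1
12:20 end S3 → 0
12:45 start S5 → 1
13:50 start S4 → 2
15:50 start S6 → 3
16:05 end S5 → 2
16:40 end S4 → 1
17:45 start S7 → 2
19:50 end S6 → 1
20:25 end S7 → 0
Peak is 3, at 15:50 (S4, S5, S6).

3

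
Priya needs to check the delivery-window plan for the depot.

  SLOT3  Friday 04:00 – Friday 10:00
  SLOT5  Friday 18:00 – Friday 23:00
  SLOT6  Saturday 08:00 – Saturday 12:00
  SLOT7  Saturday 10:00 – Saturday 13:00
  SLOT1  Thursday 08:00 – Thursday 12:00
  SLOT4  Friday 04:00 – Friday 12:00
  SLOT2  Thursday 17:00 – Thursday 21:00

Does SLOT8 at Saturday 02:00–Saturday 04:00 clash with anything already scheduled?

SLOT1: ends Thursday 12:00 at or before SLOT8 starts Saturday 02:00 → clear.
SLOT2: ends Thursday 21:00 at or before SLOT8 starts Saturday 02:00 → clear.
SLOT3: ends Friday 10:00 at or before SLOT8 starts Saturday 02:00 → clear.
SLOT4: ends Friday 12:00 at or before SLOT8 starts Saturday 02:00 → clear.
SLOT5: ends Friday 23:00 at or before SLOT8 starts Saturday 02:00 → clear.
SLOT6: starts Saturday 08:00 at or after SLOT8 ends Saturday 04:00 → clear.
SLOT7: starts Saturday 10:00 at or after SLOT8 ends Saturday 04:00 → clear.

No — it doesn't clash with anything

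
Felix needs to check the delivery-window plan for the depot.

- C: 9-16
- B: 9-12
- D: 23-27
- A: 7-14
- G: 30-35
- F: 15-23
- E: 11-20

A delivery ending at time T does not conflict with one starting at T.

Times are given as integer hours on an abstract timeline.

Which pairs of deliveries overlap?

A & B, A & C, A & E, B & C, B & E, C & E, C & F, E & F

Check each pair: they overlap iff neither finishes before the other starts.
Sorted by start: A, B, C, E, F, D, G.
B starts before A ends → A and B overlap.
C starts before A ends → A and C overlap.
E starts before A ends → A and E overlap.
F starts after A ends, so nothing later overlaps A either.
C starts before B ends → B and C overlap.
E starts before B ends → B and E overlap.
F starts after B ends, so nothing later overlaps B either.
E starts before C ends → C and E overlap.
F starts before C ends → C and F overlap.
D starts after C ends, so nothing later overlaps C either.
F starts before E ends → E and F overlap.
D starts after E ends, so nothing later overlaps E either.
D starts exactly when F ends (back-to-back, no overlap), so nothing later overlaps F either.
G starts after D ends.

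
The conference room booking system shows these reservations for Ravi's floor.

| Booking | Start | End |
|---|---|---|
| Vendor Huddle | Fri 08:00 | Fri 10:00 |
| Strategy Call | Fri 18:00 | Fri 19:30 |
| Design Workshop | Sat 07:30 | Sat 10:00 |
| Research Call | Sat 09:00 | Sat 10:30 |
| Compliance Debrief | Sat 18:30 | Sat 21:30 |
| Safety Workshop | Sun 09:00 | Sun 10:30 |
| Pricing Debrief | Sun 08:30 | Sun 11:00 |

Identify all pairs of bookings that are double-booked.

Sorted by start: Vendor Huddle, Strategy Call, Design Workshop, Research Call, Compliance Debrief, Pricing Debrief, Safety Workshop.
Strategy Call starts after Vendor Huddle ends — done with Vendor Huddle.
Design Workshop starts after Strategy Call ends — done with Strategy Call.
Research Call starts before Design Workshop ends → Design Workshop and Research Call overlap.
Compliance Debrief starts after Design Workshop ends — done with Design Workshop.
Compliance Debrief starts after Research Call ends — done with Research Call.
Pricing Debrief starts after Compliance Debrief ends — done with Compliance Debrief.
Safety Workshop starts before Pricing Debrief ends → Pricing Debrief and Safety Workshop overlap.

Design Workshop & Research Call, Pricing Debrief & Safety Workshop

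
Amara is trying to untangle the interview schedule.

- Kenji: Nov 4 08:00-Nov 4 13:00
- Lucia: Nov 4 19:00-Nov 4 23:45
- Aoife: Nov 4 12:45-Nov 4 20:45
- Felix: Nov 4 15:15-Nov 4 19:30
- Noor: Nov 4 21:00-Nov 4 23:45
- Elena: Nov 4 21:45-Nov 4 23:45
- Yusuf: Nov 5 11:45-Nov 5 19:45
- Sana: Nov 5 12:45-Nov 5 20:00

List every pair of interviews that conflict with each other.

Sorted by start: Kenji, Aoife, Felix, Lucia, Noor, Elena, Yusuf, Sana.
Aoife starts before Kenji ends → Kenji and Aoife overlap.
Felix starts after Kenji ends, so nothing later overlaps Kenji either.
Felix starts before Aoife ends → Aoife and Felix overlap.
Lucia starts before Aoife ends → Aoife and Lucia overlap.
Noor starts after Aoife ends, so nothing later overlaps Aoife either.
Lucia starts before Felix ends → Felix and Lucia overlap.
Noor starts after Felix ends, so nothing later overlaps Felix either.
Noor starts before Lucia ends → Lucia and Noor overlap.
Elena starts before Lucia ends → Lucia and Elena overlap.
Yusuf starts after Lucia ends, so nothing later overlaps Lucia either.
Elena starts before Noor ends → Noor and Elena overlap.
Yusuf starts after Noor ends, so nothing later overlaps Noor either.
Yusuf starts after Elena ends, so nothing later overlaps Elena either.
Sana starts before Yusuf ends → Yusuf and Sana overlap.

Aoife & Felix, Aoife & Kenji, Aoife & Lucia, Elena & Lucia, Elena & Noor, Felix & Lucia, Lucia & Noor, Sana & Yusuf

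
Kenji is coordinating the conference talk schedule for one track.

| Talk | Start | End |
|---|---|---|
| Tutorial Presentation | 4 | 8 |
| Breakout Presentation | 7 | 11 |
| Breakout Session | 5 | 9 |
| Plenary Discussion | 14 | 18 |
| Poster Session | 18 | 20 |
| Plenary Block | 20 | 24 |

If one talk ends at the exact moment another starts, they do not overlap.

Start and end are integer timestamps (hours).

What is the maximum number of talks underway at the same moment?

Sweep the timeline, counting +1 at each start and −1 at each end (ends before starts at a tie):
4 start Tutorial Presentation → 1
5 start Breakout Session → 2
7 start Breakout Presentation → 3
8 end Tutorial Presentation → 2
9 end Breakout Session → 1
11 end Breakout Presentation → 0
14 start Plenary Discussion → 1
18 end Plenary Discussion → 0
18 start Poster Session → 1
20 end Poster Session → 0
20 start Plenary Block → 1
24 end Plenary Block → 0
Peak is 3, at 7 (Breakout Presentation, Breakout Session, Tutorial Presentation).

3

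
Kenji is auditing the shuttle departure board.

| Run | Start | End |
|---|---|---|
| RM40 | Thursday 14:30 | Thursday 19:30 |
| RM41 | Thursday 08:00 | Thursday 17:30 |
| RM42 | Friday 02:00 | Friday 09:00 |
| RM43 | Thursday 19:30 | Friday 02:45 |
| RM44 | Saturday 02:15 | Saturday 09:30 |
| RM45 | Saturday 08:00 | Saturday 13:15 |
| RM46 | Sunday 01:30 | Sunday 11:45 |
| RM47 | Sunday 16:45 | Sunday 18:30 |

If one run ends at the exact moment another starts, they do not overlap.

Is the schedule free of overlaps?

No

Sorted by start: RM41, RM40, RM43, RM42, RM44, RM45, RM46, RM47.
RM40 starts before RM41 ends → RM41 and RM40 overlap.
That's a conflict, so the schedule is not conflict-free.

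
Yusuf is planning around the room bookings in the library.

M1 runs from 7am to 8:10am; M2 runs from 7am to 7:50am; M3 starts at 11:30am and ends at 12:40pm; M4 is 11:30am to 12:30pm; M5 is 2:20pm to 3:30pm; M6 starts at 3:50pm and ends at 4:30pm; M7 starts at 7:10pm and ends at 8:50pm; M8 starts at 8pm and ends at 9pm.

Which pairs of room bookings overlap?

M1 & M2, M3 & M4, M7 & M8

Two intervals overlap when each starts before the other ends.
Sorted by start: M1, M2, M3, M4, M5, M6, M7, M8.
M2 starts before M1 ends → M1 and M2 overlap.
M3 starts after M1 ends; M1 is clear from here.
M3 starts after M2 ends; M2 is clear from here.
M4 starts before M3 ends → M3 and M4 overlap.
M5 starts after M3 ends; M3 is clear from here.
M5 starts after M4 ends; M4 is clear from here.
M6 starts after M5 ends; M5 is clear from here.
M7 starts after M6 ends; M6 is clear from here.
M8 starts before M7 ends → M7 and M8 overlap.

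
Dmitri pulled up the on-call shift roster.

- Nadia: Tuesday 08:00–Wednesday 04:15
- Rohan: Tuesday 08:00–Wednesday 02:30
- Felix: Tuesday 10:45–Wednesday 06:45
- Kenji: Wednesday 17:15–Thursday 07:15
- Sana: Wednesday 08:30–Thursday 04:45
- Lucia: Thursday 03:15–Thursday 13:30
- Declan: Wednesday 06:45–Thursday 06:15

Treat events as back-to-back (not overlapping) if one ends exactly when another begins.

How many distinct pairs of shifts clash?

Two intervals overlap when each starts before the other ends.
Sorted by start: Nadia, Rohan, Felix, Declan, Sana, Kenji, Lucia.
Rohan starts before Nadia ends → Nadia and Rohan overlap.
Felix starts before Nadia ends → Nadia and Felix overlap.
Declan starts after Nadia ends; Nadia is clear from here.
Felix starts before Rohan ends → Rohan and Felix overlap.
Declan starts after Rohan ends; Rohan is clear from here.
Declan starts exactly when Felix ends (back-to-back, no overlap); Felix is clear from here.
Sana starts before Declan ends → Declan and Sana overlap.
Kenji starts before Declan ends → Declan and Kenji overlap.
Lucia starts before Declan ends → Declan and Lucia overlap.
Kenji starts before Sana ends → Sana and Kenji overlap.
Lucia starts before Sana ends → Sana and Lucia overlap.
Lucia starts before Kenji ends → Kenji and Lucia overlap.
Overlapping pairs: Declan & Kenji, Declan & Lucia, Declan & Sana, Felix & Nadia, Felix & Rohan, Kenji & Lucia, Kenji & Sana, Lucia & Sana, Nadia & Rohan — 9 in total.

9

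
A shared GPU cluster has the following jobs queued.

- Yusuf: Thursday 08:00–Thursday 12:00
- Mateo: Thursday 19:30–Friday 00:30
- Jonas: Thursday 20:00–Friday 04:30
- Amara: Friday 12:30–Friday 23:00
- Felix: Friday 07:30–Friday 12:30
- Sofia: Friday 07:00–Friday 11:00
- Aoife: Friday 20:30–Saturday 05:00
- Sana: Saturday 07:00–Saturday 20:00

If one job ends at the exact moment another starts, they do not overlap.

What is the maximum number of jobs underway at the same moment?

Sort all start/end points and keep a running count:
Thursday 08:00 start Yusuf → 1
Thursday 12:00 end Yusuf → 0
Thursday 19:30 start Mateo → 1
Thursday 20:00 start Jonas → 2
Friday 00:30 end Mateo → 1
Friday 04:30 end Jonas → 0
Friday 07:00 start Sofia → 1
Friday 07:30 start Felix → 2
Friday 11:00 end Sofia → 1
Friday 12:30 end Felix → 0
Friday 12:30 start Amara → 1
Friday 20:30 start Aoife → 2
Friday 23:00 end Amara → 1
Saturday 05:00 end Aoife → 0
Saturday 07:00 start Sana → 1
Saturday 20:00 end Sana → 0
Peak is 2, at Thursday 20:00 (Jonas, Mateo).

2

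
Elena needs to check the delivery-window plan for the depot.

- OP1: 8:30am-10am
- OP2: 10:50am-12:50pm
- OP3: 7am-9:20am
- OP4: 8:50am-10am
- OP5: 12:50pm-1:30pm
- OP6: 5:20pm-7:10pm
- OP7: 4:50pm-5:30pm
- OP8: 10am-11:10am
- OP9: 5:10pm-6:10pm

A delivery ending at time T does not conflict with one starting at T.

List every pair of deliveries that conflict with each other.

OP1 & OP3, OP1 & OP4, OP2 & OP8, OP3 & OP4, OP6 & OP7, OP6 & OP9, OP7 & OP9

Sorted by start: OP3, OP1, OP4, OP8, OP2, OP5, OP7, OP9, OP6.
OP1 starts before OP3 ends → OP3 and OP1 overlap.
OP4 starts before OP3 ends → OP3 and OP4 overlap.
OP8 starts after OP3 ends; OP3 is clear from here.
OP4 starts before OP1 ends → OP1 and OP4 overlap.
OP8 starts exactly when OP1 ends (back-to-back, no overlap); OP1 is clear from here.
OP8 starts exactly when OP4 ends (back-to-back, no overlap); OP4 is clear from here.
OP2 starts before OP8 ends → OP8 and OP2 overlap.
OP5 starts after OP8 ends; OP8 is clear from here.
OP5 starts exactly when OP2 ends (back-to-back, no overlap); OP2 is clear from here.
OP7 starts after OP5 ends; OP5 is clear from here.
OP9 starts before OP7 ends → OP7 and OP9 overlap.
OP6 starts before OP7 ends → OP7 and OP6 overlap.
OP6 starts before OP9 ends → OP9 and OP6 overlap.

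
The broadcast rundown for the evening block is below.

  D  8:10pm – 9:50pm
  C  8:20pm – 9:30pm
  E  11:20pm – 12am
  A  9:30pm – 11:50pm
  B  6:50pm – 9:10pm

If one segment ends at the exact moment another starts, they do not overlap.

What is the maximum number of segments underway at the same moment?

Sort all start/end points and keep a running count:
6:50pm start B → 1
8:10pm start D → 2
8:20pm start C → 3
9:10pm end B → 2
9:30pm end C → 1
9:30pm start A → 2
9:50pm end D → 1
11:20pm start E → 2
11:50pm end A → 1
12am end E → 0
Peak is 3, at 8:20pm (B, C, D).

3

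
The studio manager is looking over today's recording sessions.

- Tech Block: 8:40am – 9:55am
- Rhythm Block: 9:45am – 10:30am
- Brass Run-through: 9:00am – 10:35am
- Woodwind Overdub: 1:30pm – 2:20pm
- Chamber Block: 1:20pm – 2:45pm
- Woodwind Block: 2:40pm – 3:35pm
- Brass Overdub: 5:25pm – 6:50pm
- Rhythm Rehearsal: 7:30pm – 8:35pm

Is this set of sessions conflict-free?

No

Sorted by start: Tech Block, Brass Run-through, Rhythm Block, Chamber Block, Woodwind Overdub, Woodwind Block, Brass Overdub, Rhythm Rehearsal.
Brass Run-through starts before Tech Block ends → Tech Block and Brass Run-through overlap.
That's a conflict, so the schedule is not conflict-free.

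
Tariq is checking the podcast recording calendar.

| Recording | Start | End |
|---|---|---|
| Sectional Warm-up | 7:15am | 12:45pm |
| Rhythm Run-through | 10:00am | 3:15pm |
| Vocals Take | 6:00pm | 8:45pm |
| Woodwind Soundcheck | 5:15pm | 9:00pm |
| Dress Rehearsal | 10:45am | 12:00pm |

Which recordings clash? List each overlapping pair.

Sorted by start: Sectional Warm-up, Rhythm Run-through, Dress Rehearsal, Woodwind Soundcheck, Vocals Take.
Rhythm Run-through starts before Sectional Warm-up ends → Sectional Warm-up and Rhythm Run-through overlap.
Dress Rehearsal starts before Sectional Warm-up ends → Sectional Warm-up and Dress Rehearsal overlap.
Woodwind Soundcheck starts after Sectional Warm-up ends, so nothing later overlaps Sectional Warm-up either.
Dress Rehearsal starts before Rhythm Run-through ends → Rhythm Run-through and Dress Rehearsal overlap.
Woodwind Soundcheck starts after Rhythm Run-through ends, so nothing later overlaps Rhythm Run-through either.
Woodwind Soundcheck starts after Dress Rehearsal ends, so nothing later overlaps Dress Rehearsal either.
Vocals Take starts before Woodwind Soundcheck ends → Woodwind Soundcheck and Vocals Take overlap.

Dress Rehearsal & Rhythm Run-through, Dress Rehearsal & Sectional Warm-up, Rhythm Run-through & Sectional Warm-up, Vocals Take & Woodwind Soundcheck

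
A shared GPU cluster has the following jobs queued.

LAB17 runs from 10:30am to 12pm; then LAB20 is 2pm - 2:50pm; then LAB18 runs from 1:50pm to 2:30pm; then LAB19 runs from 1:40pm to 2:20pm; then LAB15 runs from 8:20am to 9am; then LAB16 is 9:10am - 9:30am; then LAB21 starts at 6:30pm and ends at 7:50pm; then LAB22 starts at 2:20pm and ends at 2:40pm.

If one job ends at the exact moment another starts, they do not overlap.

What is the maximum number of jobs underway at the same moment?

Sort all start/end points and keep a running count:
8:20am start LAB15 → 1
9am end LAB15 → 0
9:10am start LAB16 → 1
9:30am end LAB16 → 0
10:30am start LAB17 → 1
12pm end LAB17 → 0
1:40pm start LAB19 → 1
1:50pm start LAB18 → 2
2pm start LAB20 → 3
2:20pm end LAB19 → 2
2:20pm start LAB22 → 3
2:30pm end LAB18 → 2
2:40pm end LAB22 → 1
2:50pm end LAB20 → 0
6:30pm start LAB21 → 1
7:50pm end LAB21 → 0
Peak is 3, at 2pm (LAB18, LAB19, LAB20).

3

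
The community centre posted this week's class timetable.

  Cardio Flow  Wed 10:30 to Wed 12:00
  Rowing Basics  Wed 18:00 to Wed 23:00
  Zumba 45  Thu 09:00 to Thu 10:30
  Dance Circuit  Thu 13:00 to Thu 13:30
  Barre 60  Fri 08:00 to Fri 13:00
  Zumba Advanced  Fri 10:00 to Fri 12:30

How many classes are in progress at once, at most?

2

Sweep the timeline, counting +1 at each start and −1 at each end (ends before starts at a tie):
Wed 10:30 start Cardio Flow → 1
Wed 12:00 end Cardio Flow → 0
Wed 18:00 start Rowing Basics → 1
Wed 23:00 end Rowing Basics → 0
Thu 09:00 start Zumba 45 → 1
Thu 10:30 end Zumba 45 → 0
Thu 13:00 start Dance Circuit → 1
Thu 13:30 end Dance Circuit → 0
Fri 08:00 start Barre 60 → 1
Fri 10:00 start Zumba Advanced → 2
Fri 12:30 end Zumba Advanced → 1
Fri 13:00 end Barre 60 → 0
Peak is 2, at Fri 10:00 (Barre 60, Zumba Advanced).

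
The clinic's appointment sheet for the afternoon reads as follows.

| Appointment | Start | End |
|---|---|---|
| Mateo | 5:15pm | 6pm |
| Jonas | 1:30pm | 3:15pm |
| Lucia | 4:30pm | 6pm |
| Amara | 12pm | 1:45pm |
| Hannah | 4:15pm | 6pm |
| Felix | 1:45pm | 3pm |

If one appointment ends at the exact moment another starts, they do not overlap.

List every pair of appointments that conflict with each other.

Sorted by start: Amara, Jonas, Felix, Hannah, Lucia, Mateo.
Jonas starts before Amara ends → Amara and Jonas overlap.
Felix starts exactly when Amara ends (back-to-back, no overlap); Amara is clear from here.
Felix starts before Jonas ends → Jonas and Felix overlap.
Hannah starts after Jonas ends; Jonas is clear from here.
Hannah starts after Felix ends; Felix is clear from here.
Lucia starts before Hannah ends → Hannah and Lucia overlap.
Mateo starts before Hannah ends → Hannah and Mateo overlap.
Mateo starts before Lucia ends → Lucia and Mateo overlap.

Amara & Jonas, Felix & Jonas, Hannah & Lucia, Hannah & Mateo, Lucia & Mateo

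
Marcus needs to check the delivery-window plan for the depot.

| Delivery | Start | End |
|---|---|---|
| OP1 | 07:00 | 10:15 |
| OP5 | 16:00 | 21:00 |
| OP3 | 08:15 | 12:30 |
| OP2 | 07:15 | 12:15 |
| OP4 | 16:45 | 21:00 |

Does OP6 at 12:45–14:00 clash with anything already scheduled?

No — it doesn't clash with anything

OP1: ends 10:15 at or before OP6 starts 12:45 → clear.
OP2: ends 12:15 at or before OP6 starts 12:45 → clear.
OP3: ends 12:30 at or before OP6 starts 12:45 → clear.
OP5: starts 16:00 at or after OP6 ends 14:00 → clear.
OP4: starts 16:45 at or after OP6 ends 14:00 → clear.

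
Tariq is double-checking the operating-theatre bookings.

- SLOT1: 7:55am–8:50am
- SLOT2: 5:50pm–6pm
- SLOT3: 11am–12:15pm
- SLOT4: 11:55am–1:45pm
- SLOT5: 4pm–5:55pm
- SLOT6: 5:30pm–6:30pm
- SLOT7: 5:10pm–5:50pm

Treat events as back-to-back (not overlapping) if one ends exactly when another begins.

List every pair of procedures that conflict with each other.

SLOT2 & SLOT5, SLOT2 & SLOT6, SLOT3 & SLOT4, SLOT5 & SLOT6, SLOT5 & SLOT7, SLOT6 & SLOT7

Sorted by start: SLOT1, SLOT3, SLOT4, SLOT5, SLOT7, SLOT6, SLOT2.
SLOT3 starts after SLOT1 ends — done with SLOT1.
SLOT4 starts before SLOT3 ends → SLOT3 and SLOT4 overlap.
SLOT5 starts after SLOT3 ends — done with SLOT3.
SLOT5 starts after SLOT4 ends — done with SLOT4.
SLOT7 starts before SLOT5 ends → SLOT5 and SLOT7 overlap.
SLOT6 starts before SLOT5 ends → SLOT5 and SLOT6 overlap.
SLOT2 starts before SLOT5 ends → SLOT5 and SLOT2 overlap.
SLOT6 starts before SLOT7 ends → SLOT7 and SLOT6 overlap.
SLOT2 starts exactly when SLOT7 ends (back-to-back, no overlap).
SLOT2 starts before SLOT6 ends → SLOT6 and SLOT2 overlap.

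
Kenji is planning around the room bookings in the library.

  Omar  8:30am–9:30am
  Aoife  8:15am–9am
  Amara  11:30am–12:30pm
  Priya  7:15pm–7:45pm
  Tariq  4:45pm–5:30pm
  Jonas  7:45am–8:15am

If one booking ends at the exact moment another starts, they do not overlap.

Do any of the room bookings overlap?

Check each pair: they overlap iff neither finishes before the other starts.
Sorted by start: Jonas, Aoife, Omar, Amara, Tariq, Priya.
Aoife starts exactly when Jonas ends (back-to-back, no overlap), so nothing later overlaps Jonas either.
Omar starts before Aoife ends → Aoife and Omar overlap.
That's a conflict, so the schedule is not conflict-free.

Yes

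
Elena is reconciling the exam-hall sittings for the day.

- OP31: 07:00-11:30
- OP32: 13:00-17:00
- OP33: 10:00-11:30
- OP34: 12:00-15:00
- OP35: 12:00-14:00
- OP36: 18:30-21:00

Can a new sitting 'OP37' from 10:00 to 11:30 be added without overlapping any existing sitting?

OP31: starts 07:00 before OP37 ends 11:30, and ends 11:30 after OP37 starts 10:00 → overlap.
OP33: starts 10:00 before OP37 ends 11:30, and ends 11:30 after OP37 starts 10:00 → overlap.
OP34: starts 12:00 at or after OP37 ends 11:30 → clear.
OP35: starts 12:00 at or after OP37 ends 11:30 → clear.
OP32: starts 13:00 at or after OP37 ends 11:30 → clear.
OP36: starts 18:30 at or after OP37 ends 11:30 → clear.
OP37 overlaps OP31, OP33.

No — it overlaps OP31, OP33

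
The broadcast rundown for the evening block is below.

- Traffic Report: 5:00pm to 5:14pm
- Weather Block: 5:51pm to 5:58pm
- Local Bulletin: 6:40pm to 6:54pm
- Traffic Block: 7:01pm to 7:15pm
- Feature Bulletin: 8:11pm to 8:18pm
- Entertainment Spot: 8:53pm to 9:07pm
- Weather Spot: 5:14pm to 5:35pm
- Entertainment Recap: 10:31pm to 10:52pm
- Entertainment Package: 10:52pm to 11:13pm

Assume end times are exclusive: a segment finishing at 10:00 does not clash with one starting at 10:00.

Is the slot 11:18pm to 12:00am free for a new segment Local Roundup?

Traffic Report: ends 5:14pm at or before Local Roundup starts 11:18pm → clear.
Weather Spot: ends 5:35pm at or before Local Roundup starts 11:18pm → clear.
Weather Block: ends 5:58pm at or before Local Roundup starts 11:18pm → clear.
Local Bulletin: ends 6:54pm at or before Local Roundup starts 11:18pm → clear.
Traffic Block: ends 7:15pm at or before Local Roundup starts 11:18pm → clear.
Feature Bulletin: ends 8:18pm at or before Local Roundup starts 11:18pm → clear.
Entertainment Spot: ends 9:07pm at or before Local Roundup starts 11:18pm → clear.
Entertainment Recap: ends 10:52pm at or before Local Roundup starts 11:18pm → clear.
Entertainment Package: ends 11:13pm at or before Local Roundup starts 11:18pm → clear.

Yes — the slot is free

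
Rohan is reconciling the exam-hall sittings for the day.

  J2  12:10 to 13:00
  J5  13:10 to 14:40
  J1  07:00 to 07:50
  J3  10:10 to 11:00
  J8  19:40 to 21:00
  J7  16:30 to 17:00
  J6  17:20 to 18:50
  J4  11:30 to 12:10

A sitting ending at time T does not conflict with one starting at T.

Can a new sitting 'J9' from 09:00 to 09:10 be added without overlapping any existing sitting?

Yes — the slot is free

J1: ends 07:50 at or before J9 starts 09:00 → clear.
J3: starts 10:10 at or after J9 ends 09:10 → clear.
J4: starts 11:30 at or after J9 ends 09:10 → clear.
J2: starts 12:10 at or after J9 ends 09:10 → clear.
J5: starts 13:10 at or after J9 ends 09:10 → clear.
J7: starts 16:30 at or after J9 ends 09:10 → clear.
J6: starts 17:20 at or after J9 ends 09:10 → clear.
J8: starts 19:40 at or after J9 ends 09:10 → clear.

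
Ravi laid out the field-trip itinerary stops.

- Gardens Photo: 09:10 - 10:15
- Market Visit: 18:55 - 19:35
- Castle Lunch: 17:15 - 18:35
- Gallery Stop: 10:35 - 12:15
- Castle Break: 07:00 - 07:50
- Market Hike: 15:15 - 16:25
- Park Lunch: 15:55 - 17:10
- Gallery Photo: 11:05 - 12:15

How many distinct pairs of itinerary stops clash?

Sorted by start: Castle Break, Gardens Photo, Gallery Stop, Gallery Photo, Market Hike, Park Lunch, Castle Lunch, Market Visit.
Gardens Photo starts after Castle Break ends; Castle Break is clear from here.
Gallery Stop starts after Gardens Photo ends; Gardens Photo is clear from here.
Gallery Photo starts before Gallery Stop ends → Gallery Stop and Gallery Photo overlap.
Market Hike starts after Gallery Stop ends; Gallery Stop is clear from here.
Market Hike starts after Gallery Photo ends; Gallery Photo is clear from here.
Park Lunch starts before Market Hike ends → Market Hike and Park Lunch overlap.
Castle Lunch starts after Market Hike ends; Market Hike is clear from here.
Castle Lunch starts after Park Lunch ends; Park Lunch is clear from here.
Market Visit starts after Castle Lunch ends.
Overlapping pairs: Gallery Photo & Gallery Stop, Market Hike & Park Lunch — 2 in total.

2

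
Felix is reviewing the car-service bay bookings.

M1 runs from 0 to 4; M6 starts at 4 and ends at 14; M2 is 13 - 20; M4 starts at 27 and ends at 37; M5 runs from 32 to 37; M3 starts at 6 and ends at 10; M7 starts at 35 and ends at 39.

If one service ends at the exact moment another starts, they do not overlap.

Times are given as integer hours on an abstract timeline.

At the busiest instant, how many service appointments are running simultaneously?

3

Walk through starts and ends in time order (an end at T is processed before a start at T):
0 start M1 → 1
4 end M1 → 0
4 start M6 → 1
6 start M3 → 2
10 end M3 → 1
13 start M2 → 2
14 end M6 → 1
20 end M2 → 0
27 start M4 → 1
32 start M5 → 2
35 start M7 → 3
37 end M4 → 2
37 end M5 → 1
39 end M7 → 0
Peak is 3, at 35 (M4, M5, M7).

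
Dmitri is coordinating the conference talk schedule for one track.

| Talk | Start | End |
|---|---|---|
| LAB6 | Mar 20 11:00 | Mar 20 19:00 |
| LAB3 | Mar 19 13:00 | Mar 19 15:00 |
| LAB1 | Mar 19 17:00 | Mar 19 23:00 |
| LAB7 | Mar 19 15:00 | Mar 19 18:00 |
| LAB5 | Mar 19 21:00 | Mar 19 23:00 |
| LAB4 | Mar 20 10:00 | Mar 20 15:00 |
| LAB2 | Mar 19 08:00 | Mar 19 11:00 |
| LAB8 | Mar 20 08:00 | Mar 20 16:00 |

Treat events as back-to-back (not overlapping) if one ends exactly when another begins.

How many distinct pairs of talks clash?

5

Sorted by start: LAB2, LAB3, LAB7, LAB1, LAB5, LAB8, LAB4, LAB6.
LAB3 starts after LAB2 ends, so nothing later overlaps LAB2 either.
LAB7 starts exactly when LAB3 ends (back-to-back, no overlap), so nothing later overlaps LAB3 either.
LAB1 starts before LAB7 ends → LAB7 and LAB1 overlap.
LAB5 starts after LAB7 ends, so nothing later overlaps LAB7 either.
LAB5 starts before LAB1 ends → LAB1 and LAB5 overlap.
LAB8 starts after LAB1 ends, so nothing later overlaps LAB1 either.
LAB8 starts after LAB5 ends, so nothing later overlaps LAB5 either.
LAB4 starts before LAB8 ends → LAB8 and LAB4 overlap.
LAB6 starts before LAB8 ends → LAB8 and LAB6 overlap.
LAB6 starts before LAB4 ends → LAB4 and LAB6 overlap.
Overlapping pairs: LAB1 & LAB5, LAB1 & LAB7, LAB4 & LAB6, LAB4 & LAB8, LAB6 & LAB8 — 5 in total.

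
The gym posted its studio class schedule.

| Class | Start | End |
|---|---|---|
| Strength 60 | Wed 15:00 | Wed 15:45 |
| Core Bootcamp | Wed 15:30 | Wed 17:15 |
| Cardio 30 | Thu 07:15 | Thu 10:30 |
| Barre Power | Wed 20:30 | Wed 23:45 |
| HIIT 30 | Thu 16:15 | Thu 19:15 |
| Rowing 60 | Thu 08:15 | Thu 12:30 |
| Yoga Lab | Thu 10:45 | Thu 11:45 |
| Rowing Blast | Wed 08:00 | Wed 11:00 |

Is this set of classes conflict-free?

Sorted by start: Rowing Blast, Strength 60, Core Bootcamp, Barre Power, Cardio 30, Rowing 60, Yoga Lab, HIIT 30.
Strength 60 starts after Rowing Blast ends, so Rowing Blast has no further overlaps.
Core Bootcamp starts before Strength 60 ends → Strength 60 and Core Bootcamp overlap.
That's a conflict, so the schedule is not conflict-free.

No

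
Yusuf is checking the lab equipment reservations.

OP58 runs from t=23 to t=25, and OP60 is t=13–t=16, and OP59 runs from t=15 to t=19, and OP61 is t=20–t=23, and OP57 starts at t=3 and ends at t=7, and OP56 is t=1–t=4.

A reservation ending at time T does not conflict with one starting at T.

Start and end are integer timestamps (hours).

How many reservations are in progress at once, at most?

Sweep the timeline, counting +1 at each start and −1 at each end (ends before starts at a tie):
t=1 start OP56 → 1
t=3 start OP57 → 2
t=4 end OP56 → 1
t=7 end OP57 → 0
t=13 start OP60 → 1
t=15 start OP59 → 2
t=16 end OP60 → 1
t=19 end OP59 → 0
t=20 start OP61 → 1
t=23 end OP61 → 0
t=23 start OP58 → 1
t=25 end OP58 → 0
Peak is 2, at t=3 (OP56, OP57).

2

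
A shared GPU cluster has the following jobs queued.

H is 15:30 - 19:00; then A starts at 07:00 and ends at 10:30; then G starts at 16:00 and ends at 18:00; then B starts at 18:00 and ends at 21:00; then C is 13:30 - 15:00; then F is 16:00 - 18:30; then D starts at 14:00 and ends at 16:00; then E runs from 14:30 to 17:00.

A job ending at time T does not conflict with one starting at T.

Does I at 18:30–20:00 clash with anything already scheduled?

A: ends 10:30 at or before I starts 18:30 → clear.
C: ends 15:00 at or before I starts 18:30 → clear.
D: ends 16:00 at or before I starts 18:30 → clear.
E: ends 17:00 at or before I starts 18:30 → clear.
H: starts 15:30 before I ends 20:00, and ends 19:00 after I starts 18:30 → overlap.
F: ends 18:30 at or before I starts 18:30 → clear.
G: ends 18:00 at or before I starts 18:30 → clear.
B: starts 18:00 before I ends 20:00, and ends 21:00 after I starts 18:30 → overlap.
I overlaps B, H.

Yes — it overlaps B, H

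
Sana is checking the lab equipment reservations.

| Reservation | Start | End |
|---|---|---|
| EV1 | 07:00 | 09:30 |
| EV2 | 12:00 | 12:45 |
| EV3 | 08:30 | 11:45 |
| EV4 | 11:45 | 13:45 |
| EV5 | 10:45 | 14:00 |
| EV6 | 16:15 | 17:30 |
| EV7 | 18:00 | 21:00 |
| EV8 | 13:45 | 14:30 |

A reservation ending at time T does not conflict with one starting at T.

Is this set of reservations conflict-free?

No

Sorted by start: EV1, EV3, EV5, EV4, EV2, EV8, EV6, EV7.
EV3 starts before EV1 ends → EV1 and EV3 overlap.
That's a conflict, so the schedule is not conflict-free.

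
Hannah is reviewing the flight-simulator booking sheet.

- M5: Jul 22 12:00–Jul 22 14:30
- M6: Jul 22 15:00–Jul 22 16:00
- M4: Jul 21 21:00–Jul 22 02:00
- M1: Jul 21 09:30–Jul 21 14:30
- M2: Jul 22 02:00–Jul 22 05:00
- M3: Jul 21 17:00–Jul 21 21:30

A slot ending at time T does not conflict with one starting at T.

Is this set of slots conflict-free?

No

Sorted by start: M1, M3, M4, M2, M5, M6.
M3 starts after M1 ends; M1 is clear from here.
M4 starts before M3 ends → M3 and M4 overlap.
That's a conflict, so the schedule is not conflict-free.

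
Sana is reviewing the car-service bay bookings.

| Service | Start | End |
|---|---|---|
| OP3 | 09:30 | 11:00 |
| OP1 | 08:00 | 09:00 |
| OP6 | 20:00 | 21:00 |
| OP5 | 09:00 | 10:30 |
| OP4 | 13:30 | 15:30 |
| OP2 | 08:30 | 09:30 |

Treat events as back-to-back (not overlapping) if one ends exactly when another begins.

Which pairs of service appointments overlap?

OP1 & OP2, OP2 & OP5, OP3 & OP5

Check each pair: they overlap iff neither finishes before the other starts.
Sorted by start: OP1, OP2, OP5, OP3, OP4, OP6.
OP2 starts before OP1 ends → OP1 and OP2 overlap.
OP5 starts exactly when OP1 ends (back-to-back, no overlap) — done with OP1.
OP5 starts before OP2 ends → OP2 and OP5 overlap.
OP3 starts exactly when OP2 ends (back-to-back, no overlap) — done with OP2.
OP3 starts before OP5 ends → OP5 and OP3 overlap.
OP4 starts after OP5 ends — done with OP5.
OP4 starts after OP3 ends — done with OP3.
OP6 starts after OP4 ends.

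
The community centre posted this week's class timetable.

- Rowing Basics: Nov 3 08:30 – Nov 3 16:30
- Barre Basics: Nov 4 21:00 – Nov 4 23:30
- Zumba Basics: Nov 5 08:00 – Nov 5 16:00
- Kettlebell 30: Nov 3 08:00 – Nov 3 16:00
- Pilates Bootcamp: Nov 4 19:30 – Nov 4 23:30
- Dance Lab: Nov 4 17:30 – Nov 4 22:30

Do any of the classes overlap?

Sorted by start: Kettlebell 30, Rowing Basics, Dance Lab, Pilates Bootcamp, Barre Basics, Zumba Basics.
Rowing Basics starts before Kettlebell 30 ends → Kettlebell 30 and Rowing Basics overlap.
That's a conflict, so the schedule is not conflict-free.

Yes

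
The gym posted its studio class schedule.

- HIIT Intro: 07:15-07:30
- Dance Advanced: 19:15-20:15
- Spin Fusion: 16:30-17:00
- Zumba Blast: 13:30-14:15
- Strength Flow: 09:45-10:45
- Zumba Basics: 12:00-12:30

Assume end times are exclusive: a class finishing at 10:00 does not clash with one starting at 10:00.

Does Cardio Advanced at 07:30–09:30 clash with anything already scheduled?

HIIT Intro: ends 07:30 at or before Cardio Advanced starts 07:30 → clear.
Strength Flow: starts 09:45 at or after Cardio Advanced ends 09:30 → clear.
Zumba Basics: starts 12:00 at or after Cardio Advanced ends 09:30 → clear.
Zumba Blast: starts 13:30 at or after Cardio Advanced ends 09:30 → clear.
Spin Fusion: starts 16:30 at or after Cardio Advanced ends 09:30 → clear.
Dance Advanced: starts 19:15 at or after Cardio Advanced ends 09:30 → clear.

No — it doesn't clash with anything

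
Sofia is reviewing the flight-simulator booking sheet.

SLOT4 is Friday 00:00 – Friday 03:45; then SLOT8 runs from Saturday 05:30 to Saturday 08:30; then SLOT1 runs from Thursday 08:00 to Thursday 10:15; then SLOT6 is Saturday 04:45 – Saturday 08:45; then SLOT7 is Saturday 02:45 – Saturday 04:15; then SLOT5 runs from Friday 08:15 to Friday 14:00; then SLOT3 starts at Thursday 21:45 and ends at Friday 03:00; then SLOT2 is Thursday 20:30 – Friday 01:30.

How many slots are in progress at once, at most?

3

Sort all start/end points and keep a running count:
Thursday 08:00 start SLOT1 → 1
Thursday 10:15 end SLOT1 → 0
Thursday 20:30 start SLOT2 → 1
Thursday 21:45 start SLOT3 → 2
Friday 00:00 start SLOT4 → 3
Friday 01:30 end SLOT2 → 2
Friday 03:00 end SLOT3 → 1
Friday 03:45 end SLOT4 → 0
Friday 08:15 start SLOT5 → 1
Friday 14:00 end SLOT5 → 0
Saturday 02:45 start SLOT7 → 1
Saturday 04:15 end SLOT7 → 0
Saturday 04:45 start SLOT6 → 1
Saturday 05:30 start SLOT8 → 2
Saturday 08:30 end SLOT8 → 1
Saturday 08:45 end SLOT6 → 0
Peak is 3, at Friday 00:00 (SLOT2, SLOT3, SLOT4).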